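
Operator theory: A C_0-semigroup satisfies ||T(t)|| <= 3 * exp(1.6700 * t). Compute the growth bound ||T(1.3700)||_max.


||T(1.3700)|| <= 3 * exp(1.6700 * 1.3700)
= 3 * exp(2.2879)
= 3 * 9.8542
= 29.5627

29.5627


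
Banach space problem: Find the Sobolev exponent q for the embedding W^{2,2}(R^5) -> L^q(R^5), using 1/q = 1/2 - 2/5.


Using the Sobolev embedding formula: 1/q = 1/p - k/n
1/q = 1/2 - 2/5 = 1/10
q = 1/(1/10) = 10

10.0000


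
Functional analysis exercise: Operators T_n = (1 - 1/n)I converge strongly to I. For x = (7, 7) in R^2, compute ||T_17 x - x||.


T_17 x - x = (1 - 1/17)x - x = -x/17
||x|| = sqrt(98) = 9.8995
||T_17 x - x|| = ||x||/17 = 9.8995/17 = 0.5823

0.5823


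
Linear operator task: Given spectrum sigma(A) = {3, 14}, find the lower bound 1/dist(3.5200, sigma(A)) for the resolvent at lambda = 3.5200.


dist(3.5200, {3, 14}) = min(|3.5200 - 3|, |3.5200 - 14|)
= min(0.5200, 10.4800) = 0.5200
Resolvent bound = 1/0.5200 = 1.9231

1.9231


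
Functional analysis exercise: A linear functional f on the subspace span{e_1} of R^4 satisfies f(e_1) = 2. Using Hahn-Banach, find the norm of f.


The norm of f is given by ||f|| = sup_{||x||=1} |f(x)|.
On span{e_1}, ||e_1|| = 1, so ||f|| = |f(e_1)| / ||e_1||
= |2| / 1 = 2.0000

2.0000


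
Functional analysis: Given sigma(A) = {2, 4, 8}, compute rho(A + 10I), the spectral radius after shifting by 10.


Spectrum of A + 10I = {12, 14, 18}
Spectral radius = max |lambda| over the shifted spectrum
= max(12, 14, 18) = 18

18


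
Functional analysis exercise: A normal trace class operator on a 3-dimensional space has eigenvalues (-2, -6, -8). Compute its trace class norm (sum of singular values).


For a normal operator, singular values equal |eigenvalues|.
Trace norm = sum |lambda_i| = 2 + 6 + 8
= 16

16


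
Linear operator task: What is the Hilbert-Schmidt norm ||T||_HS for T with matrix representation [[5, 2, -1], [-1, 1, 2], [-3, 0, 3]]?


The Hilbert-Schmidt norm is sqrt(sum of squares of all entries).
Sum of squares = 5^2 + 2^2 + (-1)^2 + (-1)^2 + 1^2 + 2^2 + (-3)^2 + 0^2 + 3^2
= 25 + 4 + 1 + 1 + 1 + 4 + 9 + 0 + 9 = 54
||T||_HS = sqrt(54) = 7.3485

7.3485


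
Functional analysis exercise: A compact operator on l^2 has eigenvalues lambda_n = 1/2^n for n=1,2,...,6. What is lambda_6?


The eigenvalue formula gives lambda_6 = 1/2^6
= 1/64
= 0.0156

0.0156


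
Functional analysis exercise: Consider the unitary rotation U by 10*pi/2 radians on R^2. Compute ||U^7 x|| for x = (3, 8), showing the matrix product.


U is a rotation by theta = 10*pi/2
U^7 = rotation by 7*theta = 70*pi/2 = 2*pi/2 (mod 2*pi)
cos(2*pi/2) = -1.0000, sin(2*pi/2) = 0.0000
U^7 x = (-1.0000 * 3 - 0.0000 * 8, 0.0000 * 3 + -1.0000 * 8)
= (-3.0000, -8.0000)
||U^7 x|| = sqrt((-3.0000)^2 + (-8.0000)^2) = sqrt(73.0000) = 8.5440

8.5440


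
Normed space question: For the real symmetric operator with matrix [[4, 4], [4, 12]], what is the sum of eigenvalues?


For a self-adjoint (symmetric) matrix, the eigenvalues are real.
The sum of eigenvalues equals the trace of the matrix.
trace = 4 + 12 = 16

16


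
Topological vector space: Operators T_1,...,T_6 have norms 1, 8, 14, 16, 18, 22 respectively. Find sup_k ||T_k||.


By the Uniform Boundedness Principle, the supremum of norms is finite.
sup_k ||T_k|| = max(1, 8, 14, 16, 18, 22) = 22

22


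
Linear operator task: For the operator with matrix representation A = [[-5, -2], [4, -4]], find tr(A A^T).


trace(A * A^T) = sum of squares of all entries
= (-5)^2 + (-2)^2 + 4^2 + (-4)^2
= 25 + 4 + 16 + 16
= 61

61


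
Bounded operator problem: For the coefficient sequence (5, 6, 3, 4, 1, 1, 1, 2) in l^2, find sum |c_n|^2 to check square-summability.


sum |c_n|^2 = 5^2 + 6^2 + 3^2 + 4^2 + 1^2 + 1^2 + 1^2 + 2^2
= 25 + 36 + 9 + 16 + 1 + 1 + 1 + 4
= 93

93


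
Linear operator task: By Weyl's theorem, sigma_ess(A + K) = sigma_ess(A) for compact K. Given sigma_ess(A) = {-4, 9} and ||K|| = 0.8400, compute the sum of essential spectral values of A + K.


By Weyl's theorem, the essential spectrum is invariant under compact perturbations.
sigma_ess(A + K) = sigma_ess(A) = {-4, 9}
Sum = -4 + 9 = 5

5


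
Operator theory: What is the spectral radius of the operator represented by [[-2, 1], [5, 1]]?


For a 2x2 matrix, eigenvalues satisfy lambda^2 - (trace)*lambda + det = 0
trace = -2 + 1 = -1
det = -2*1 - 1*5 = -7
discriminant = (-1)^2 - 4*(-7) = 29
spectral radius = max |eigenvalue| = 3.1926

3.1926


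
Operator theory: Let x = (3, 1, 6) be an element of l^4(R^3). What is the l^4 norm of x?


The l^4 norm = (sum |x_i|^4)^(1/4)
Sum of 4th powers = 81 + 1 + 1296 = 1378
||x||_4 = (1378)^(1/4) = 6.0927

6.0927


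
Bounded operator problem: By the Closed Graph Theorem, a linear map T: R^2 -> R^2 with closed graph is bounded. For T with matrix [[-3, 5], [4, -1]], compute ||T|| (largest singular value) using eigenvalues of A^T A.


A^T A = [[25, -19], [-19, 26]]
trace(A^T A) = 51, det(A^T A) = 289
discriminant = 51^2 - 4*289 = 1445
Largest eigenvalue of A^T A = (trace + sqrt(disc))/2 = 44.5066
||T|| = sqrt(44.5066) = 6.6713

6.6713


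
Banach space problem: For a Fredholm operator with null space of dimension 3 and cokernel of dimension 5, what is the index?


The Fredholm index is defined as ind(T) = dim(ker T) - dim(coker T)
= 3 - 5
= -2

-2


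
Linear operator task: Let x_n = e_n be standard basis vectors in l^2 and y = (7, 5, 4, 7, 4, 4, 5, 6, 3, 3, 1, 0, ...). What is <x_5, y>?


x_5 = e_5 is the standard basis vector with 1 in position 5.
<x_5, y> = y_5 = 4
As n -> infinity, <x_n, y> -> 0, confirming weak convergence of (x_n) to 0.

4


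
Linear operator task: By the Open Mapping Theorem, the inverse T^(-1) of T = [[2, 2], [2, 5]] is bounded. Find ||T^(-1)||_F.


det(T) = 2*5 - 2*2 = 6
T^(-1) = (1/6) * [[5, -2], [-2, 2]] = [[0.8333, -0.3333], [-0.3333, 0.3333]]
||T^(-1)||_F^2 = 0.8333^2 + (-0.3333)^2 + (-0.3333)^2 + 0.3333^2 = 1.0278
||T^(-1)||_F = sqrt(1.0278) = 1.0138

1.0138


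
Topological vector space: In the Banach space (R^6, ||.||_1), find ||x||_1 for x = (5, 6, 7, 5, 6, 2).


The l^1 norm equals the sum of absolute values of all components.
||x||_1 = 5 + 6 + 7 + 5 + 6 + 2
= 31

31.0000


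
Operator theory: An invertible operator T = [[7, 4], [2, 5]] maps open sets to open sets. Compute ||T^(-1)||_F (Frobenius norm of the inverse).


det(T) = 7*5 - 4*2 = 27
T^(-1) = (1/27) * [[5, -4], [-2, 7]] = [[0.1852, -0.1481], [-0.0741, 0.2593]]
||T^(-1)||_F^2 = 0.1852^2 + (-0.1481)^2 + (-0.0741)^2 + 0.2593^2 = 0.1289
||T^(-1)||_F = sqrt(0.1289) = 0.3591

0.3591


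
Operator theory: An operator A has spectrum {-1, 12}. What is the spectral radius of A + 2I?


Spectrum of A + 2I = {1, 14}
Spectral radius = max |lambda| over the shifted spectrum
= max(1, 14) = 14

14


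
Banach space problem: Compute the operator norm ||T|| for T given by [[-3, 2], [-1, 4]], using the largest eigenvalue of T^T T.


A^T A = [[10, -10], [-10, 20]]
trace(A^T A) = 30, det(A^T A) = 100
discriminant = 30^2 - 4*100 = 500
Largest eigenvalue of A^T A = (trace + sqrt(disc))/2 = 26.1803
||T|| = sqrt(26.1803) = 5.1167

5.1167


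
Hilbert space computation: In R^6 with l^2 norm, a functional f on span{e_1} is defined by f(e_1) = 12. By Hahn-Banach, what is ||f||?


The norm of f is given by ||f|| = sup_{||x||=1} |f(x)|.
On span{e_1}, ||e_1|| = 1, so ||f|| = |f(e_1)| / ||e_1||
= |12| / 1 = 12.0000

12.0000


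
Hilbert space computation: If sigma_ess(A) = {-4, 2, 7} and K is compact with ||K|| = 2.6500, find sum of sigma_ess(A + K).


By Weyl's theorem, the essential spectrum is invariant under compact perturbations.
sigma_ess(A + K) = sigma_ess(A) = {-4, 2, 7}
Sum = -4 + 2 + 7 = 5

5


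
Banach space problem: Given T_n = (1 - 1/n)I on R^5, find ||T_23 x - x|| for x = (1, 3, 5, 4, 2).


T_23 x - x = (1 - 1/23)x - x = -x/23
||x|| = sqrt(55) = 7.4162
||T_23 x - x|| = ||x||/23 = 7.4162/23 = 0.3224

0.3224


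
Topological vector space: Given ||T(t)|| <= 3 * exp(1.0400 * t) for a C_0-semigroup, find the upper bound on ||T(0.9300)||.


||T(0.9300)|| <= 3 * exp(1.0400 * 0.9300)
= 3 * exp(0.9672)
= 3 * 2.6306
= 7.8917

7.8917


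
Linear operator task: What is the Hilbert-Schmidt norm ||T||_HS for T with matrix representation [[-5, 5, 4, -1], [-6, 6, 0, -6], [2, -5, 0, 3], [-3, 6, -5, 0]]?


The Hilbert-Schmidt norm is sqrt(sum of squares of all entries).
Sum of squares = (-5)^2 + 5^2 + 4^2 + (-1)^2 + (-6)^2 + 6^2 + 0^2 + (-6)^2 + 2^2 + (-5)^2 + 0^2 + 3^2 + (-3)^2 + 6^2 + (-5)^2 + 0^2
= 25 + 25 + 16 + 1 + 36 + 36 + 0 + 36 + 4 + 25 + 0 + 9 + 9 + 36 + 25 + 0 = 283
||T||_HS = sqrt(283) = 16.8226

16.8226


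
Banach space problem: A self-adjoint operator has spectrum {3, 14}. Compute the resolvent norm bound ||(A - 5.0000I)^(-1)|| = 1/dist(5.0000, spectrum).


dist(5.0000, {3, 14}) = min(|5.0000 - 3|, |5.0000 - 14|)
= min(2.0000, 9.0000) = 2.0000
Resolvent bound = 1/2.0000 = 0.5000

0.5000


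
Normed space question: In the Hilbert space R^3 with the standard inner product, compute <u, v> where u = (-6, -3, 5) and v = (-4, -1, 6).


Computing the standard inner product <u, v> = sum u_i * v_i
= -6*-4 + -3*-1 + 5*6
= 24 + 3 + 30
= 57

57


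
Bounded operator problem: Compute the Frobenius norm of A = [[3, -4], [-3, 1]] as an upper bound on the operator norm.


||A||_F^2 = sum a_ij^2
= 3^2 + (-4)^2 + (-3)^2 + 1^2
= 9 + 16 + 9 + 1 = 35
||A||_F = sqrt(35) = 5.9161

5.9161


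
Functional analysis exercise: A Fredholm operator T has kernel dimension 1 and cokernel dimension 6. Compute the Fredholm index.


The Fredholm index is defined as ind(T) = dim(ker T) - dim(coker T)
= 1 - 6
= -5

-5


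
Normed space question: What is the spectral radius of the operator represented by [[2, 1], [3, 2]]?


For a 2x2 matrix, eigenvalues satisfy lambda^2 - (trace)*lambda + det = 0
trace = 2 + 2 = 4
det = 2*2 - 1*3 = 1
discriminant = 4^2 - 4*(1) = 12
spectral radius = max |eigenvalue| = 3.7321

3.7321


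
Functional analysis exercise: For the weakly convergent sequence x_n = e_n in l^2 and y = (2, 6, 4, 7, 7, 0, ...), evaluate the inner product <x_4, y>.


x_4 = e_4 is the standard basis vector with 1 in position 4.
<x_4, y> = y_4 = 7
As n -> infinity, <x_n, y> -> 0, confirming weak convergence of (x_n) to 0.

7


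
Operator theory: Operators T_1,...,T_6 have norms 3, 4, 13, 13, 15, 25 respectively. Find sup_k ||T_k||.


By the Uniform Boundedness Principle, the supremum of norms is finite.
sup_k ||T_k|| = max(3, 4, 13, 13, 15, 25) = 25

25


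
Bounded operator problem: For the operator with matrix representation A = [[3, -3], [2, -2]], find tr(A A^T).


trace(A * A^T) = sum of squares of all entries
= 3^2 + (-3)^2 + 2^2 + (-2)^2
= 9 + 9 + 4 + 4
= 26

26


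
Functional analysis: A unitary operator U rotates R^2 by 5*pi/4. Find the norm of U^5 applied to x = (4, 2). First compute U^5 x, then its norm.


U is a rotation by theta = 5*pi/4
U^5 = rotation by 5*theta = 25*pi/4 = 1*pi/4 (mod 2*pi)
cos(1*pi/4) = 0.7071, sin(1*pi/4) = 0.7071
U^5 x = (0.7071 * 4 - 0.7071 * 2, 0.7071 * 4 + 0.7071 * 2)
= (1.4142, 4.2426)
||U^5 x|| = sqrt(1.4142^2 + 4.2426^2) = sqrt(20.0000) = 4.4721

4.4721


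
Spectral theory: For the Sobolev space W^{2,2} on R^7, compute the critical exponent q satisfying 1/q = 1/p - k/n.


Using the Sobolev embedding formula: 1/q = 1/p - k/n
1/q = 1/2 - 2/7 = 3/14
q = 1/(3/14) = 14/3 = 4.6667

4.6667


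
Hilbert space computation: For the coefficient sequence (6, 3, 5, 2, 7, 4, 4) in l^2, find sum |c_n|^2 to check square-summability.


sum |c_n|^2 = 6^2 + 3^2 + 5^2 + 2^2 + 7^2 + 4^2 + 4^2
= 36 + 9 + 25 + 4 + 49 + 16 + 16
= 155

155


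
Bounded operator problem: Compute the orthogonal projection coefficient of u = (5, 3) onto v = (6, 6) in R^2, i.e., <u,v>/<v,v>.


Computing <u,v> = 5*6 + 3*6 = 48
Computing <v,v> = 6^2 + 6^2 = 72
Projection coefficient = 48/72 = 0.6667

0.6667


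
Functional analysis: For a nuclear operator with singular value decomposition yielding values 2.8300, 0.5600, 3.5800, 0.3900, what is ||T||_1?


The nuclear norm is the sum of all singular values.
||T||_1 = 2.8300 + 0.5600 + 3.5800 + 0.3900
= 7.3600

7.3600


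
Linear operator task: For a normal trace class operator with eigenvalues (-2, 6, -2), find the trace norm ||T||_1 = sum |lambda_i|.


For a normal operator, singular values equal |eigenvalues|.
Trace norm = sum |lambda_i| = 2 + 6 + 2
= 10

10


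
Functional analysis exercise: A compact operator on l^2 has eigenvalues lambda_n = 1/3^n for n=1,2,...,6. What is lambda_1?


The eigenvalue formula gives lambda_1 = 1/3^1
= 1/3
= 0.3333

0.3333


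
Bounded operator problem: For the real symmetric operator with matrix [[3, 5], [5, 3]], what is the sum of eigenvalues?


For a self-adjoint (symmetric) matrix, the eigenvalues are real.
The sum of eigenvalues equals the trace of the matrix.
trace = 3 + 3 = 6

6


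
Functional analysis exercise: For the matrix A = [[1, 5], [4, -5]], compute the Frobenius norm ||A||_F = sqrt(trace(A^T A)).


||A||_F^2 = sum a_ij^2
= 1^2 + 5^2 + 4^2 + (-5)^2
= 1 + 25 + 16 + 25 = 67
||A||_F = sqrt(67) = 8.1854

8.1854


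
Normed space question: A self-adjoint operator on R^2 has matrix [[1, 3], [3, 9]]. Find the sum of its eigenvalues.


For a self-adjoint (symmetric) matrix, the eigenvalues are real.
The sum of eigenvalues equals the trace of the matrix.
trace = 1 + 9 = 10

10


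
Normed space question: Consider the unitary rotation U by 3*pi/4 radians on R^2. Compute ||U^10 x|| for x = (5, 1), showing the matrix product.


U is a rotation by theta = 3*pi/4
U^10 = rotation by 10*theta = 30*pi/4 = 6*pi/4 (mod 2*pi)
cos(6*pi/4) = 0.0000, sin(6*pi/4) = -1.0000
U^10 x = (0.0000 * 5 - -1.0000 * 1, -1.0000 * 5 + 0.0000 * 1)
= (1.0000, -5.0000)
||U^10 x|| = sqrt(1.0000^2 + (-5.0000)^2) = sqrt(26.0000) = 5.0990

5.0990


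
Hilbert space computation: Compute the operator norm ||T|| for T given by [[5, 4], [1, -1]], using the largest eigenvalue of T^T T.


A^T A = [[26, 19], [19, 17]]
trace(A^T A) = 43, det(A^T A) = 81
discriminant = 43^2 - 4*81 = 1525
Largest eigenvalue of A^T A = (trace + sqrt(disc))/2 = 41.0256
||T|| = sqrt(41.0256) = 6.4051

6.4051


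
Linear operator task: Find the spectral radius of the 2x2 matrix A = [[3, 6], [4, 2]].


For a 2x2 matrix, eigenvalues satisfy lambda^2 - (trace)*lambda + det = 0
trace = 3 + 2 = 5
det = 3*2 - 6*4 = -18
discriminant = 5^2 - 4*(-18) = 97
spectral radius = max |eigenvalue| = 7.4244

7.4244


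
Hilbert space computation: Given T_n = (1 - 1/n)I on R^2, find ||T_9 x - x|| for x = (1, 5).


T_9 x - x = (1 - 1/9)x - x = -x/9
||x|| = sqrt(26) = 5.0990
||T_9 x - x|| = ||x||/9 = 5.0990/9 = 0.5666

0.5666


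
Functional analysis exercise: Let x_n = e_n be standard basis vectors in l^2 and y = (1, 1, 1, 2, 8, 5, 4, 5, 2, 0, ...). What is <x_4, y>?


x_4 = e_4 is the standard basis vector with 1 in position 4.
<x_4, y> = y_4 = 2
As n -> infinity, <x_n, y> -> 0, confirming weak convergence of (x_n) to 0.

2


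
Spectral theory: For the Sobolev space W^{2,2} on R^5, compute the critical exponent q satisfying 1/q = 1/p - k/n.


Using the Sobolev embedding formula: 1/q = 1/p - k/n
1/q = 1/2 - 2/5 = 1/10
q = 1/(1/10) = 10

10.0000


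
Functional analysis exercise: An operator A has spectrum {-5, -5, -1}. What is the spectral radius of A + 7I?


Spectrum of A + 7I = {2, 2, 6}
Spectral radius = max |lambda| over the shifted spectrum
= max(2, 2, 6) = 6

6


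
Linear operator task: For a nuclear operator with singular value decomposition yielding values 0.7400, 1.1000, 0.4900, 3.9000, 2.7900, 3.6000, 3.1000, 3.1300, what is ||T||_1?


The nuclear norm is the sum of all singular values.
||T||_1 = 0.7400 + 1.1000 + 0.4900 + 3.9000 + 2.7900 + 3.6000 + 3.1000 + 3.1300
= 18.8500

18.8500


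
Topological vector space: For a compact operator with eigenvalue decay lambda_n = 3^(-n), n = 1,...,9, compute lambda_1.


The eigenvalue formula gives lambda_1 = 1/3^1
= 1/3
= 0.3333

0.3333


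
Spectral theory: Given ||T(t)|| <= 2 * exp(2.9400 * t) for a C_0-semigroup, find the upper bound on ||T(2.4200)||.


||T(2.4200)|| <= 2 * exp(2.9400 * 2.4200)
= 2 * exp(7.1148)
= 2 * 1230.0376
= 2460.0752

2460.0752


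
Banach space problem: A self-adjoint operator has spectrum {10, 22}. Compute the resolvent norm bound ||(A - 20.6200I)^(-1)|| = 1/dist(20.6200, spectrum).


dist(20.6200, {10, 22}) = min(|20.6200 - 10|, |20.6200 - 22|)
= min(10.6200, 1.3800) = 1.3800
Resolvent bound = 1/1.3800 = 0.7246

0.7246


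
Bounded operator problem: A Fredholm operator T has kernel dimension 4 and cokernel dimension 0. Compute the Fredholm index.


The Fredholm index is defined as ind(T) = dim(ker T) - dim(coker T)
= 4 - 0
= 4

4


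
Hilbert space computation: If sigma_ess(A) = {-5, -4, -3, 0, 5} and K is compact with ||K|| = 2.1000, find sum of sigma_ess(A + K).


By Weyl's theorem, the essential spectrum is invariant under compact perturbations.
sigma_ess(A + K) = sigma_ess(A) = {-5, -4, -3, 0, 5}
Sum = -5 + -4 + -3 + 0 + 5 = -7

-7


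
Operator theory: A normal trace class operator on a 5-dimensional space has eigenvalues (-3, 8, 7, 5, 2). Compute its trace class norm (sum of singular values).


For a normal operator, singular values equal |eigenvalues|.
Trace norm = sum |lambda_i| = 3 + 8 + 7 + 5 + 2
= 25

25


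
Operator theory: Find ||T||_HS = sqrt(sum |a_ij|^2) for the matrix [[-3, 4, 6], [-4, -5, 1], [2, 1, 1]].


The Hilbert-Schmidt norm is sqrt(sum of squares of all entries).
Sum of squares = (-3)^2 + 4^2 + 6^2 + (-4)^2 + (-5)^2 + 1^2 + 2^2 + 1^2 + 1^2
= 9 + 16 + 36 + 16 + 25 + 1 + 4 + 1 + 1 = 109
||T||_HS = sqrt(109) = 10.4403

10.4403


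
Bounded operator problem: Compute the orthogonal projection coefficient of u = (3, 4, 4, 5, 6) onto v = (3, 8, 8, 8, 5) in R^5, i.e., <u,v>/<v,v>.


Computing <u,v> = 3*3 + 4*8 + 4*8 + 5*8 + 6*5 = 143
Computing <v,v> = 3^2 + 8^2 + 8^2 + 8^2 + 5^2 = 226
Projection coefficient = 143/226 = 0.6327

0.6327


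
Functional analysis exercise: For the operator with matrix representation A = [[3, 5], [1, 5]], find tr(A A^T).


trace(A * A^T) = sum of squares of all entries
= 3^2 + 5^2 + 1^2 + 5^2
= 9 + 25 + 1 + 25
= 60

60


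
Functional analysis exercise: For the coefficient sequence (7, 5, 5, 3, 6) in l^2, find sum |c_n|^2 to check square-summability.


sum |c_n|^2 = 7^2 + 5^2 + 5^2 + 3^2 + 6^2
= 49 + 25 + 25 + 9 + 36
= 144

144


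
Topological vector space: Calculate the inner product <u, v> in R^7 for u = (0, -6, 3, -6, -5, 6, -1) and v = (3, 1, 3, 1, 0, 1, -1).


Computing the standard inner product <u, v> = sum u_i * v_i
= 0*3 + -6*1 + 3*3 + -6*1 + -5*0 + 6*1 + -1*-1
= 0 + -6 + 9 + -6 + 0 + 6 + 1
= 4

4


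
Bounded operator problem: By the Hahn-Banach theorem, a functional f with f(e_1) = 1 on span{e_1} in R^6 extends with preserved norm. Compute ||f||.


The norm of f is given by ||f|| = sup_{||x||=1} |f(x)|.
On span{e_1}, ||e_1|| = 1, so ||f|| = |f(e_1)| / ||e_1||
= |1| / 1 = 1.0000

1.0000


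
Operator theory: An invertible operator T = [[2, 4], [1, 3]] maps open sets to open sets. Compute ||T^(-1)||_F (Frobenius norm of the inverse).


det(T) = 2*3 - 4*1 = 2
T^(-1) = (1/2) * [[3, -4], [-1, 2]] = [[1.5000, -2.0000], [-0.5000, 1.0000]]
||T^(-1)||_F^2 = 1.5000^2 + (-2.0000)^2 + (-0.5000)^2 + 1.0000^2 = 7.5000
||T^(-1)||_F = sqrt(7.5000) = 2.7386

2.7386


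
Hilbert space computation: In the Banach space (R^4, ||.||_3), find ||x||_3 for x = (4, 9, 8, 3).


The l^3 norm = (sum |x_i|^3)^(1/3)
Sum of 3th powers = 64 + 729 + 512 + 27 = 1332
||x||_3 = (1332)^(1/3) = 11.0028

11.0028


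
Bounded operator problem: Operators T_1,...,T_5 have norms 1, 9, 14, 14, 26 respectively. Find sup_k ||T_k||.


By the Uniform Boundedness Principle, the supremum of norms is finite.
sup_k ||T_k|| = max(1, 9, 14, 14, 26) = 26

26


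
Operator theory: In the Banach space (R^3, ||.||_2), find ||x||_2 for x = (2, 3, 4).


The l^2 norm = (sum |x_i|^2)^(1/2)
Sum of 2th powers = 4 + 9 + 16 = 29
||x||_2 = (29)^(1/2) = 5.3852

5.3852


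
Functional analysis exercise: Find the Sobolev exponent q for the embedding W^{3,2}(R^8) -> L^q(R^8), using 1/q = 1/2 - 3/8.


Using the Sobolev embedding formula: 1/q = 1/p - k/n
1/q = 1/2 - 3/8 = 1/8
q = 1/(1/8) = 8

8.0000


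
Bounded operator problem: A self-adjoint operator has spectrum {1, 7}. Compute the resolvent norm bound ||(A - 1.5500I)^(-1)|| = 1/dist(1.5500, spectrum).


dist(1.5500, {1, 7}) = min(|1.5500 - 1|, |1.5500 - 7|)
= min(0.5500, 5.4500) = 0.5500
Resolvent bound = 1/0.5500 = 1.8182

1.8182


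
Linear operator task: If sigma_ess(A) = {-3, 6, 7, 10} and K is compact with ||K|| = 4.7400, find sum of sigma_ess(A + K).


By Weyl's theorem, the essential spectrum is invariant under compact perturbations.
sigma_ess(A + K) = sigma_ess(A) = {-3, 6, 7, 10}
Sum = -3 + 6 + 7 + 10 = 20

20


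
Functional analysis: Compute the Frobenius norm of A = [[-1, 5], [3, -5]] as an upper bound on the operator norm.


||A||_F^2 = sum a_ij^2
= (-1)^2 + 5^2 + 3^2 + (-5)^2
= 1 + 25 + 9 + 25 = 60
||A||_F = sqrt(60) = 7.7460

7.7460


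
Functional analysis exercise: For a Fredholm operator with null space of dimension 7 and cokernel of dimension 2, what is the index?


The Fredholm index is defined as ind(T) = dim(ker T) - dim(coker T)
= 7 - 2
= 5

5


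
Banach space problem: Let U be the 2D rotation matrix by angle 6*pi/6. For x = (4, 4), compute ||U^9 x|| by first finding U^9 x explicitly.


U is a rotation by theta = 6*pi/6
U^9 = rotation by 9*theta = 54*pi/6 = 6*pi/6 (mod 2*pi)
cos(6*pi/6) = -1.0000, sin(6*pi/6) = 0.0000
U^9 x = (-1.0000 * 4 - 0.0000 * 4, 0.0000 * 4 + -1.0000 * 4)
= (-4.0000, -4.0000)
||U^9 x|| = sqrt((-4.0000)^2 + (-4.0000)^2) = sqrt(32.0000) = 5.6569

5.6569


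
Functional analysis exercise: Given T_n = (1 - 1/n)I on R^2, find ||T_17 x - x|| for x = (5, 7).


T_17 x - x = (1 - 1/17)x - x = -x/17
||x|| = sqrt(74) = 8.6023
||T_17 x - x|| = ||x||/17 = 8.6023/17 = 0.5060

0.5060


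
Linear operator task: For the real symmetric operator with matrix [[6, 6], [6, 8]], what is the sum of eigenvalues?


For a self-adjoint (symmetric) matrix, the eigenvalues are real.
The sum of eigenvalues equals the trace of the matrix.
trace = 6 + 8 = 14

14


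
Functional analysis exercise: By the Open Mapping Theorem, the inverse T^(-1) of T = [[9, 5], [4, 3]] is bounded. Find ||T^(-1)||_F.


det(T) = 9*3 - 5*4 = 7
T^(-1) = (1/7) * [[3, -5], [-4, 9]] = [[0.4286, -0.7143], [-0.5714, 1.2857]]
||T^(-1)||_F^2 = 0.4286^2 + (-0.7143)^2 + (-0.5714)^2 + 1.2857^2 = 2.6735
||T^(-1)||_F = sqrt(2.6735) = 1.6351

1.6351


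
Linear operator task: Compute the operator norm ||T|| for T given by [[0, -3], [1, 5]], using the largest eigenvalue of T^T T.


A^T A = [[1, 5], [5, 34]]
trace(A^T A) = 35, det(A^T A) = 9
discriminant = 35^2 - 4*9 = 1189
Largest eigenvalue of A^T A = (trace + sqrt(disc))/2 = 34.7409
||T|| = sqrt(34.7409) = 5.8941

5.8941


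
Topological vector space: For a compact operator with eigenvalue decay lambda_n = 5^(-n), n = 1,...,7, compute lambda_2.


The eigenvalue formula gives lambda_2 = 1/5^2
= 1/25
= 0.0400

0.0400


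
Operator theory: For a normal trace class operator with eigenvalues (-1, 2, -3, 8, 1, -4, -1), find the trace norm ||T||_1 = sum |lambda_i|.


For a normal operator, singular values equal |eigenvalues|.
Trace norm = sum |lambda_i| = 1 + 2 + 3 + 8 + 1 + 4 + 1
= 20

20


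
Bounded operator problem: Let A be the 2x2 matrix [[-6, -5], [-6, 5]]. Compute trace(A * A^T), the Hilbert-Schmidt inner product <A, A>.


trace(A * A^T) = sum of squares of all entries
= (-6)^2 + (-5)^2 + (-6)^2 + 5^2
= 36 + 25 + 36 + 25
= 122

122


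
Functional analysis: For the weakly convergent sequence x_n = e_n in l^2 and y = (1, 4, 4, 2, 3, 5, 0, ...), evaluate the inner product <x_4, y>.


x_4 = e_4 is the standard basis vector with 1 in position 4.
<x_4, y> = y_4 = 2
As n -> infinity, <x_n, y> -> 0, confirming weak convergence of (x_n) to 0.

2


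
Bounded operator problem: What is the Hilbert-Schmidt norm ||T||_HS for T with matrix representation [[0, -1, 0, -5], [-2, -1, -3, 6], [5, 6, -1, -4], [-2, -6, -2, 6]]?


The Hilbert-Schmidt norm is sqrt(sum of squares of all entries).
Sum of squares = 0^2 + (-1)^2 + 0^2 + (-5)^2 + (-2)^2 + (-1)^2 + (-3)^2 + 6^2 + 5^2 + 6^2 + (-1)^2 + (-4)^2 + (-2)^2 + (-6)^2 + (-2)^2 + 6^2
= 0 + 1 + 0 + 25 + 4 + 1 + 9 + 36 + 25 + 36 + 1 + 16 + 4 + 36 + 4 + 36 = 234
||T||_HS = sqrt(234) = 15.2971

15.2971


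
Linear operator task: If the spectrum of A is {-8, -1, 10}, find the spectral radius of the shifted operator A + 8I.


Spectrum of A + 8I = {0, 7, 18}
Spectral radius = max |lambda| over the shifted spectrum
= max(0, 7, 18) = 18

18


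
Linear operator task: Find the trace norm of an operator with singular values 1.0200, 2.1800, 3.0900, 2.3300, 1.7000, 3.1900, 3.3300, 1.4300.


The nuclear norm is the sum of all singular values.
||T||_1 = 1.0200 + 2.1800 + 3.0900 + 2.3300 + 1.7000 + 3.1900 + 3.3300 + 1.4300
= 18.2700

18.2700


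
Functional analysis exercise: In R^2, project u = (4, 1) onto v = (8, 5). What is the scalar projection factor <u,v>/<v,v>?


Computing <u,v> = 4*8 + 1*5 = 37
Computing <v,v> = 8^2 + 5^2 = 89
Projection coefficient = 37/89 = 0.4157

0.4157


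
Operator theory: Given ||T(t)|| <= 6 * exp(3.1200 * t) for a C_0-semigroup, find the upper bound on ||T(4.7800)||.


||T(4.7800)|| <= 6 * exp(3.1200 * 4.7800)
= 6 * exp(14.9136)
= 6 * 2.9984e+06
= 1.7991e+07

1.7991e+07


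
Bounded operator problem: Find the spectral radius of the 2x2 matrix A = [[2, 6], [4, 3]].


For a 2x2 matrix, eigenvalues satisfy lambda^2 - (trace)*lambda + det = 0
trace = 2 + 3 = 5
det = 2*3 - 6*4 = -18
discriminant = 5^2 - 4*(-18) = 97
spectral radius = max |eigenvalue| = 7.4244

7.4244


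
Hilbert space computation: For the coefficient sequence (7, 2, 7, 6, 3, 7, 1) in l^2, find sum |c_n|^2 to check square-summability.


sum |c_n|^2 = 7^2 + 2^2 + 7^2 + 6^2 + 3^2 + 7^2 + 1^2
= 49 + 4 + 49 + 36 + 9 + 49 + 1
= 197

197


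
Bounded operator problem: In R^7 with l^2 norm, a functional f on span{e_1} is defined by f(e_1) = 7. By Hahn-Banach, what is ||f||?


The norm of f is given by ||f|| = sup_{||x||=1} |f(x)|.
On span{e_1}, ||e_1|| = 1, so ||f|| = |f(e_1)| / ||e_1||
= |7| / 1 = 7.0000

7.0000


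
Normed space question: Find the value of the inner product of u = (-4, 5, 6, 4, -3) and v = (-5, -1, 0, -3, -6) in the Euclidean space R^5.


Computing the standard inner product <u, v> = sum u_i * v_i
= -4*-5 + 5*-1 + 6*0 + 4*-3 + -3*-6
= 20 + -5 + 0 + -12 + 18
= 21

21


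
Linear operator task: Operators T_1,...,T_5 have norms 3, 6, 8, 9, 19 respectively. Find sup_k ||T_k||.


By the Uniform Boundedness Principle, the supremum of norms is finite.
sup_k ||T_k|| = max(3, 6, 8, 9, 19) = 19

19


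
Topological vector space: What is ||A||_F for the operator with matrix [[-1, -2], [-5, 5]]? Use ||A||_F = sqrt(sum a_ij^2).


||A||_F^2 = sum a_ij^2
= (-1)^2 + (-2)^2 + (-5)^2 + 5^2
= 1 + 4 + 25 + 25 = 55
||A||_F = sqrt(55) = 7.4162

7.4162


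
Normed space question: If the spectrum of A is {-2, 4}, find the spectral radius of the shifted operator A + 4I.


Spectrum of A + 4I = {2, 8}
Spectral radius = max |lambda| over the shifted spectrum
= max(2, 8) = 8

8


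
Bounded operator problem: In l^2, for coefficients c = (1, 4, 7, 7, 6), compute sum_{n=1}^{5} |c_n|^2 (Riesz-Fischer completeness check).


sum |c_n|^2 = 1^2 + 4^2 + 7^2 + 7^2 + 6^2
= 1 + 16 + 49 + 49 + 36
= 151

151


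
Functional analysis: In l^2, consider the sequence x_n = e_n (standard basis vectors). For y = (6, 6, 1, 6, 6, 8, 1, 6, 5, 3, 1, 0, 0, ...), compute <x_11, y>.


x_11 = e_11 is the standard basis vector with 1 in position 11.
<x_11, y> = y_11 = 1
As n -> infinity, <x_n, y> -> 0, confirming weak convergence of (x_n) to 0.

1


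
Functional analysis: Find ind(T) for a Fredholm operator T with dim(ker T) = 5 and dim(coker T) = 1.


The Fredholm index is defined as ind(T) = dim(ker T) - dim(coker T)
= 5 - 1
= 4

4


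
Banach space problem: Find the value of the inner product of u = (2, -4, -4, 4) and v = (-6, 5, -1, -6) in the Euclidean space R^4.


Computing the standard inner product <u, v> = sum u_i * v_i
= 2*-6 + -4*5 + -4*-1 + 4*-6
= -12 + -20 + 4 + -24
= -52

-52


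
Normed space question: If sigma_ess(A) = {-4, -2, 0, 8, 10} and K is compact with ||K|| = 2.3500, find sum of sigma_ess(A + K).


By Weyl's theorem, the essential spectrum is invariant under compact perturbations.
sigma_ess(A + K) = sigma_ess(A) = {-4, -2, 0, 8, 10}
Sum = -4 + -2 + 0 + 8 + 10 = 12

12


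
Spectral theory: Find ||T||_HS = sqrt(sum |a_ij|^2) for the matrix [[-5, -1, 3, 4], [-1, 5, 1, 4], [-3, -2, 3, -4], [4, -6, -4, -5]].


The Hilbert-Schmidt norm is sqrt(sum of squares of all entries).
Sum of squares = (-5)^2 + (-1)^2 + 3^2 + 4^2 + (-1)^2 + 5^2 + 1^2 + 4^2 + (-3)^2 + (-2)^2 + 3^2 + (-4)^2 + 4^2 + (-6)^2 + (-4)^2 + (-5)^2
= 25 + 1 + 9 + 16 + 1 + 25 + 1 + 16 + 9 + 4 + 9 + 16 + 16 + 36 + 16 + 25 = 225
||T||_HS = sqrt(225) = 15.0000

15.0000


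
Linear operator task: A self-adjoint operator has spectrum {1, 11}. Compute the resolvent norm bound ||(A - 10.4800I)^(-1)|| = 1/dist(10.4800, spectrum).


dist(10.4800, {1, 11}) = min(|10.4800 - 1|, |10.4800 - 11|)
= min(9.4800, 0.5200) = 0.5200
Resolvent bound = 1/0.5200 = 1.9231

1.9231


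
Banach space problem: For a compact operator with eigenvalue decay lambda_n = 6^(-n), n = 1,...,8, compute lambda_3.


The eigenvalue formula gives lambda_3 = 1/6^3
= 1/216
= 0.0046

0.0046


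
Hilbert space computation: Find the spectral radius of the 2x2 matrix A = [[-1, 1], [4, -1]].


For a 2x2 matrix, eigenvalues satisfy lambda^2 - (trace)*lambda + det = 0
trace = -1 + -1 = -2
det = -1*-1 - 1*4 = -3
discriminant = (-2)^2 - 4*(-3) = 16
spectral radius = max |eigenvalue| = 3.0000

3.0000


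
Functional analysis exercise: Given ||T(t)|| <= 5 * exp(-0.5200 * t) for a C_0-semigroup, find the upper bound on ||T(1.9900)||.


||T(1.9900)|| <= 5 * exp(-0.5200 * 1.9900)
= 5 * exp(-1.0348)
= 5 * 0.3553
= 1.7765

1.7765


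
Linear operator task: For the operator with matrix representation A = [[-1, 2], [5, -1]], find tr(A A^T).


trace(A * A^T) = sum of squares of all entries
= (-1)^2 + 2^2 + 5^2 + (-1)^2
= 1 + 4 + 25 + 1
= 31

31


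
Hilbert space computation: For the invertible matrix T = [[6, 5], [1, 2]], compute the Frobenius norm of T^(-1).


det(T) = 6*2 - 5*1 = 7
T^(-1) = (1/7) * [[2, -5], [-1, 6]] = [[0.2857, -0.7143], [-0.1429, 0.8571]]
||T^(-1)||_F^2 = 0.2857^2 + (-0.7143)^2 + (-0.1429)^2 + 0.8571^2 = 1.3469
||T^(-1)||_F = sqrt(1.3469) = 1.1606

1.1606


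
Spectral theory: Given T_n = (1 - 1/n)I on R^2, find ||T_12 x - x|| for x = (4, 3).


T_12 x - x = (1 - 1/12)x - x = -x/12
||x|| = sqrt(25) = 5.0000
||T_12 x - x|| = ||x||/12 = 5.0000/12 = 0.4167

0.4167


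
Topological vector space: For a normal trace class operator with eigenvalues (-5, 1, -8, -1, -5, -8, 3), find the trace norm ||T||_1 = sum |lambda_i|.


For a normal operator, singular values equal |eigenvalues|.
Trace norm = sum |lambda_i| = 5 + 1 + 8 + 1 + 5 + 8 + 3
= 31

31


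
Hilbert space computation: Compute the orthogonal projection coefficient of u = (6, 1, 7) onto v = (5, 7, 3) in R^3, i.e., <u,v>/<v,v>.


Computing <u,v> = 6*5 + 1*7 + 7*3 = 58
Computing <v,v> = 5^2 + 7^2 + 3^2 = 83
Projection coefficient = 58/83 = 0.6988

0.6988


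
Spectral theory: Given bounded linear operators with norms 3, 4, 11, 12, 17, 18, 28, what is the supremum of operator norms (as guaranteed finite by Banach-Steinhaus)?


By the Uniform Boundedness Principle, the supremum of norms is finite.
sup_k ||T_k|| = max(3, 4, 11, 12, 17, 18, 28) = 28

28


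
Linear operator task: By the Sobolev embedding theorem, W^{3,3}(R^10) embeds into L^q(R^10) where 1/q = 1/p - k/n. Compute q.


Using the Sobolev embedding formula: 1/q = 1/p - k/n
1/q = 1/3 - 3/10 = 1/30
q = 1/(1/30) = 30

30.0000


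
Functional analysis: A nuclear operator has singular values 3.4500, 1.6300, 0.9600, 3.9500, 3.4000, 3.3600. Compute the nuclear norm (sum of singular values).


The nuclear norm is the sum of all singular values.
||T||_1 = 3.4500 + 1.6300 + 0.9600 + 3.9500 + 3.4000 + 3.3600
= 16.7500

16.7500


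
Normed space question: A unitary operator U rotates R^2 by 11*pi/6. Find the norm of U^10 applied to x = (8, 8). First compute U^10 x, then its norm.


U is a rotation by theta = 11*pi/6
U^10 = rotation by 10*theta = 110*pi/6 = 2*pi/6 (mod 2*pi)
cos(2*pi/6) = 0.5000, sin(2*pi/6) = 0.8660
U^10 x = (0.5000 * 8 - 0.8660 * 8, 0.8660 * 8 + 0.5000 * 8)
= (-2.9282, 10.9282)
||U^10 x|| = sqrt((-2.9282)^2 + 10.9282^2) = sqrt(128.0000) = 11.3137

11.3137


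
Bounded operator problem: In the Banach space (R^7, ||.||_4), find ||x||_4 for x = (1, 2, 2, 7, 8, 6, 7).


The l^4 norm = (sum |x_i|^4)^(1/4)
Sum of 4th powers = 1 + 16 + 16 + 2401 + 4096 + 1296 + 2401 = 10227
||x||_4 = (10227)^(1/4) = 10.0563

10.0563


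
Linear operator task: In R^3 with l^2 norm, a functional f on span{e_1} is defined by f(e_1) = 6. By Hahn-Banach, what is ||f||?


The norm of f is given by ||f|| = sup_{||x||=1} |f(x)|.
On span{e_1}, ||e_1|| = 1, so ||f|| = |f(e_1)| / ||e_1||
= |6| / 1 = 6.0000

6.0000


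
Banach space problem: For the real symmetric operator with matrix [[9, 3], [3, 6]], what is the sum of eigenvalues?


For a self-adjoint (symmetric) matrix, the eigenvalues are real.
The sum of eigenvalues equals the trace of the matrix.
trace = 9 + 6 = 15

15


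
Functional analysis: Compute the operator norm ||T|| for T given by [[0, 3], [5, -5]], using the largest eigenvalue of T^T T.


A^T A = [[25, -25], [-25, 34]]
trace(A^T A) = 59, det(A^T A) = 225
discriminant = 59^2 - 4*225 = 2581
Largest eigenvalue of A^T A = (trace + sqrt(disc))/2 = 54.9018
||T|| = sqrt(54.9018) = 7.4096

7.4096


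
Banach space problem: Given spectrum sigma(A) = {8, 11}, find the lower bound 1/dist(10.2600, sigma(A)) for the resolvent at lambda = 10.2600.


dist(10.2600, {8, 11}) = min(|10.2600 - 8|, |10.2600 - 11|)
= min(2.2600, 0.7400) = 0.7400
Resolvent bound = 1/0.7400 = 1.3514

1.3514


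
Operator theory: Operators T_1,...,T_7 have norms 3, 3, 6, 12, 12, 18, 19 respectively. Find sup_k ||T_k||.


By the Uniform Boundedness Principle, the supremum of norms is finite.
sup_k ||T_k|| = max(3, 3, 6, 12, 12, 18, 19) = 19

19


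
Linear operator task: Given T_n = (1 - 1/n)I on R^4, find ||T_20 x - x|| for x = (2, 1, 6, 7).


T_20 x - x = (1 - 1/20)x - x = -x/20
||x|| = sqrt(90) = 9.4868
||T_20 x - x|| = ||x||/20 = 9.4868/20 = 0.4743

0.4743


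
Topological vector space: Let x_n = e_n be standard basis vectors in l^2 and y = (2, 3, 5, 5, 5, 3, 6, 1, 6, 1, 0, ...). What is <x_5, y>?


x_5 = e_5 is the standard basis vector with 1 in position 5.
<x_5, y> = y_5 = 5
As n -> infinity, <x_n, y> -> 0, confirming weak convergence of (x_n) to 0.

5


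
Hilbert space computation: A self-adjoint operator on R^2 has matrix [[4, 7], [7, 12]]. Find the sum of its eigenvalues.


For a self-adjoint (symmetric) matrix, the eigenvalues are real.
The sum of eigenvalues equals the trace of the matrix.
trace = 4 + 12 = 16

16


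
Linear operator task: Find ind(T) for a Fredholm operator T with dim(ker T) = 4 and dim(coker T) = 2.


The Fredholm index is defined as ind(T) = dim(ker T) - dim(coker T)
= 4 - 2
= 2

2


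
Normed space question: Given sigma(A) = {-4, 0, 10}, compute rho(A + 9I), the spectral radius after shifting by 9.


Spectrum of A + 9I = {5, 9, 19}
Spectral radius = max |lambda| over the shifted spectrum
= max(5, 9, 19) = 19

19


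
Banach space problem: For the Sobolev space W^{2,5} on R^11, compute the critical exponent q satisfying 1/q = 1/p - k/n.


Using the Sobolev embedding formula: 1/q = 1/p - k/n
1/q = 1/5 - 2/11 = 1/55
q = 1/(1/55) = 55

55.0000


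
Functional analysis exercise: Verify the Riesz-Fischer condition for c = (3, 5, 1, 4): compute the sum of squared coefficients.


sum |c_n|^2 = 3^2 + 5^2 + 1^2 + 4^2
= 9 + 25 + 1 + 16
= 51

51


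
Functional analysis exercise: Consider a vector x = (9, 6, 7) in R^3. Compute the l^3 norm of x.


The l^3 norm = (sum |x_i|^3)^(1/3)
Sum of 3th powers = 729 + 216 + 343 = 1288
||x||_3 = (1288)^(1/3) = 10.8802

10.8802


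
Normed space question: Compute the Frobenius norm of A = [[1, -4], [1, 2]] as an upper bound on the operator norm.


||A||_F^2 = sum a_ij^2
= 1^2 + (-4)^2 + 1^2 + 2^2
= 1 + 16 + 1 + 4 = 22
||A||_F = sqrt(22) = 4.6904

4.6904


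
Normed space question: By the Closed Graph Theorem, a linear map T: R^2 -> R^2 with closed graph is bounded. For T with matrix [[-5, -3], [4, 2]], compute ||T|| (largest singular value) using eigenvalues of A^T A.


A^T A = [[41, 23], [23, 13]]
trace(A^T A) = 54, det(A^T A) = 4
discriminant = 54^2 - 4*4 = 2900
Largest eigenvalue of A^T A = (trace + sqrt(disc))/2 = 53.9258
||T|| = sqrt(53.9258) = 7.3434

7.3434


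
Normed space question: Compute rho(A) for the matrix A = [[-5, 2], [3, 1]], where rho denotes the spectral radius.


For a 2x2 matrix, eigenvalues satisfy lambda^2 - (trace)*lambda + det = 0
trace = -5 + 1 = -4
det = -5*1 - 2*3 = -11
discriminant = (-4)^2 - 4*(-11) = 60
spectral radius = max |eigenvalue| = 5.8730

5.8730


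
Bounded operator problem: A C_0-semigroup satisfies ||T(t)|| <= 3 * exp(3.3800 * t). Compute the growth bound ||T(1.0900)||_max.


||T(1.0900)|| <= 3 * exp(3.3800 * 1.0900)
= 3 * exp(3.6842)
= 3 * 39.8133
= 119.4398

119.4398


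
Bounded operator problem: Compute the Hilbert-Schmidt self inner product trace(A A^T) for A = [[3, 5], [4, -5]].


trace(A * A^T) = sum of squares of all entries
= 3^2 + 5^2 + 4^2 + (-5)^2
= 9 + 25 + 16 + 25
= 75

75


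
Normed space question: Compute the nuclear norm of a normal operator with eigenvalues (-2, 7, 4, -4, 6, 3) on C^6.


For a normal operator, singular values equal |eigenvalues|.
Trace norm = sum |lambda_i| = 2 + 7 + 4 + 4 + 6 + 3
= 26

26


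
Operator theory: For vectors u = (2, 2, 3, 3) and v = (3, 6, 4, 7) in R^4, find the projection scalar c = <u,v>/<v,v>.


Computing <u,v> = 2*3 + 2*6 + 3*4 + 3*7 = 51
Computing <v,v> = 3^2 + 6^2 + 4^2 + 7^2 = 110
Projection coefficient = 51/110 = 0.4636

0.4636


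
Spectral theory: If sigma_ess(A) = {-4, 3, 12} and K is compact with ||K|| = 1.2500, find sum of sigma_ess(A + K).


By Weyl's theorem, the essential spectrum is invariant under compact perturbations.
sigma_ess(A + K) = sigma_ess(A) = {-4, 3, 12}
Sum = -4 + 3 + 12 = 11

11


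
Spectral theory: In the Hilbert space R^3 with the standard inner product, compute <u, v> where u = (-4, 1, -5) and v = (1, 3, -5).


Computing the standard inner product <u, v> = sum u_i * v_i
= -4*1 + 1*3 + -5*-5
= -4 + 3 + 25
= 24

24


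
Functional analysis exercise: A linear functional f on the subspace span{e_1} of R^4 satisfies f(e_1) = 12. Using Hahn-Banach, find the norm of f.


The norm of f is given by ||f|| = sup_{||x||=1} |f(x)|.
On span{e_1}, ||e_1|| = 1, so ||f|| = |f(e_1)| / ||e_1||
= |12| / 1 = 12.0000

12.0000


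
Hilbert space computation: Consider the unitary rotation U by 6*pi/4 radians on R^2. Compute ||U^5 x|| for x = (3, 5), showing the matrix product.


U is a rotation by theta = 6*pi/4
U^5 = rotation by 5*theta = 30*pi/4 = 6*pi/4 (mod 2*pi)
cos(6*pi/4) = 0.0000, sin(6*pi/4) = -1.0000
U^5 x = (0.0000 * 3 - -1.0000 * 5, -1.0000 * 3 + 0.0000 * 5)
= (5.0000, -3.0000)
||U^5 x|| = sqrt(5.0000^2 + (-3.0000)^2) = sqrt(34.0000) = 5.8310

5.8310
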